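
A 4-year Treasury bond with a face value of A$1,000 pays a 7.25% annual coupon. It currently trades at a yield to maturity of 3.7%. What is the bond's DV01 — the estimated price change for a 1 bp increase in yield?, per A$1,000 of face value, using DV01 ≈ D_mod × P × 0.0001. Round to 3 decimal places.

Periodic yield y = 0.037.
  t   CF        PV=CF/(1+0.037)^t    t·PV
  1        72.50        69.9132        69.9132
  2        72.50        67.4187       134.8374
  3        72.50        65.0132       195.0397
  4     1,072.50       927.4324     3,709.7297
  Σ                  1,129.7776     4,109.5200
P = 1,129.7776; D_Mac = 3.63746 yrs; D_mod = 3.50768 yrs.
DV01 ≈ 3.50768 × 1,129.7776 × 0.0001 = 0.396289.

A$0.396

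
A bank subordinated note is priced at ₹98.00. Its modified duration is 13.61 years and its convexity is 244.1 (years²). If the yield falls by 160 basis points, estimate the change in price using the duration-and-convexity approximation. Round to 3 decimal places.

Duration effect: -D_mod·Δy = -13.61 × (-0.016) = +0.217760
Convexity effect: ½·C·(Δy)² = 0.5 × 244.1 × (-0.016)² = +0.0312448
ΔP/P ≈ +0.217760 + 0.0312448 = +0.2490048
ΔP ≈ 98.00 × (+0.2490048) = +24.4024704.

+₹24.402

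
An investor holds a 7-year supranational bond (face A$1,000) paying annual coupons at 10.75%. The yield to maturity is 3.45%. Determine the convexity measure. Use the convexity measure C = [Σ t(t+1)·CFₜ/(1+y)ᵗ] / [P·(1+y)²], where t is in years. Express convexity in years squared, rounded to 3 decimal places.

With y = 0.0345:
  t   CF        PV=CF/(1+0.0345)^t    t·PV        t(t+1)·PV
  1       107.50       103.9149       103.9149         207.8299
  2       107.50       100.4494       200.8989         602.6966
  3       107.50        97.0995       291.2985       1,165.1940
  4       107.50        93.8613       375.4451       1,877.2257
  5       107.50        90.7311       453.6553       2,721.9318
  6       107.50        87.7052       526.2314       3,683.6197
  7     1,107.50       873.4344     6,114.0405      48,912.3239
  Σ                  1,447.1958     8,065.4846      59,170.8214
P = 1,447.1958.
Convexity = Σ t(t+1)·PV / [P·(1+y)²] = 59,170.8214 / (1,447.1958 × 1.070190) = 38.20492.

38.205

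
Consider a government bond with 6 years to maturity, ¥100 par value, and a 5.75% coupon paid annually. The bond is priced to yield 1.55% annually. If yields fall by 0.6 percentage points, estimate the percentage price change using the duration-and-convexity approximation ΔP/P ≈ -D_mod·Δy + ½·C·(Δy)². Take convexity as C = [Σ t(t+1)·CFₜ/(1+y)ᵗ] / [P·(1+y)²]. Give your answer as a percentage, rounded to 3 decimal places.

+3.211%

With y = 0.0155:
  t   CF        PV=CF/(1+0.0155)^t    t·PV        t(t+1)·PV
  1         5.75         5.6622         5.6622          11.3245
  2         5.75         5.5758        11.1516          33.4549
  3         5.75         5.4907        16.4721          65.8885
  4         5.75         5.4069        21.6276         108.1379
  5         5.75         5.3244        26.6218         159.7311
  6       105.75        96.4275       578.5649       4,049.9541
  Σ                    123.8875       660.1003       4,428.4909
P = 123.8875; D_Mac = 5.32822 yrs; D_mod = 5.24690 yrs; C = 34.66318.
Duration effect: -5.24690 × (-0.006) = +0.031481
Convexity effect: 0.5 × 34.66318 × (-0.006)² = +0.0006239
ΔP/P ≈ +0.031481 + 0.0006239 = +0.032105 = +3.2105%.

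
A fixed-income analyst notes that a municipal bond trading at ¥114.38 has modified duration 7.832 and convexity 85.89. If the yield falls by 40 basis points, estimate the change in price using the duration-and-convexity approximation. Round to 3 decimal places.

+¥3.662

Duration effect: -D_mod·Δy = -7.832 × (-0.004) = +0.031328
Convexity effect: ½·C·(Δy)² = 0.5 × 85.89 × (-0.004)² = +0.00068712
ΔP/P ≈ +0.031328 + 0.00068712 = +0.03201512
ΔP ≈ 114.38 × (+0.03201512) = +3.6618894256.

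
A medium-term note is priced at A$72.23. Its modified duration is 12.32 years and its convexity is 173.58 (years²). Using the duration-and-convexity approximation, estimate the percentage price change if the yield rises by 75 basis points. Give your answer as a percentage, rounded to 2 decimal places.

-8.75%

Duration effect: -D_mod·Δy = -12.32 × (+0.0075) = -0.092400
Convexity effect: ½·C·(Δy)² = 0.5 × 173.58 × (0.0075)² = +0.0048819375
ΔP/P ≈ -0.092400 + 0.0048819375 = -0.0875180625
= -8.75180625%.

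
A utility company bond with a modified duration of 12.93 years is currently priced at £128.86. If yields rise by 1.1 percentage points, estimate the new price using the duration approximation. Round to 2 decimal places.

£110.53

Duration approximation: ΔP/P ≈ -D_mod · Δy = -12.93 × (+0.011) = -0.142230.
New price ≈ 128.86 × (1 - 0.142230) = 110.5322422.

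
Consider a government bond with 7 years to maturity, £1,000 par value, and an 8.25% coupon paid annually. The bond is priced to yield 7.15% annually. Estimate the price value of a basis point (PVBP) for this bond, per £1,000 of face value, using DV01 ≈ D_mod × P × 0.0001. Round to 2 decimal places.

Periodic yield y = 0.0715.
  t   CF        PV=CF/(1+0.0715)^t    t·PV
  1        82.50        76.9949        76.9949
  2        82.50        71.8571       143.7142
  3        82.50        67.0621       201.1864
  4        82.50        62.5872       250.3486
  5        82.50        58.4108       292.0539
  6        82.50        54.5131       327.0786
  7     1,082.50       667.5483     4,672.8379
  Σ                  1,058.9734     5,964.2146
P = 1,058.9734; D_Mac = 5.63207 yrs; D_mod = 5.25625 yrs.
DV01 ≈ 5.25625 × 1,058.9734 × 0.0001 = 0.556623.

£0.56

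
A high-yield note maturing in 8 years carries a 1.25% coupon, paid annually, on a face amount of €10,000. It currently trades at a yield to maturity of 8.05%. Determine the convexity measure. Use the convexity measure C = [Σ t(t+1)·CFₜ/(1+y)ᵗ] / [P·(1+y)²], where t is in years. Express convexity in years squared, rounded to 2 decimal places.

57.04

With y = 0.0805:
  t   CF        PV=CF/(1+0.0805)^t    t·PV        t(t+1)·PV
  1       125.00       115.6872       115.6872         231.3744
  2       125.00       107.0682       214.1364         642.4092
  3       125.00        99.0913       297.2740       1,189.0961
  4       125.00        91.7088       366.8351       1,834.1757
  5       125.00        84.8762       424.3812       2,546.2873
  6       125.00        78.5527       471.3165       3,299.2154
  7       125.00        72.7004       508.9026       4,071.2207
  8    10,125.00     5,450.0045    43,600.0361     392,400.3251
  Σ                  6,099.6894    45,998.5691     406,214.1038
P = 6,099.6894.
Convexity = Σ t(t+1)·PV / [P·(1+y)²] = 406,214.1038 / (6,099.6894 × 1.167480) = 57.04239.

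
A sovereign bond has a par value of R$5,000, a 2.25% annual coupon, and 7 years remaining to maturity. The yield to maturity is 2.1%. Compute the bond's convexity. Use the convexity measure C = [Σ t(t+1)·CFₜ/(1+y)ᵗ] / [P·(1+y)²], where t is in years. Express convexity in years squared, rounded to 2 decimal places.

49.21

With y = 0.021:
  t   CF        PV=CF/(1+0.021)^t    t·PV        t(t+1)·PV
  1       112.50       110.1861       110.1861         220.3722
  2       112.50       107.9198       215.8396         647.5187
  3       112.50       105.7001       317.1002       1,268.4009
  4       112.50       103.5260       414.1041       2,070.5206
  5       112.50       101.3967       506.9835       3,041.9009
  6       112.50        99.3112       595.8670       4,171.0689
  7     5,112.50     4,420.3141    30,942.1984     247,537.5872
  Σ                  5,048.3539    33,102.2789     258,957.3693
P = 5,048.3539.
Convexity = Σ t(t+1)·PV / [P·(1+y)²] = 258,957.3693 / (5,048.3539 × 1.042441) = 49.20701.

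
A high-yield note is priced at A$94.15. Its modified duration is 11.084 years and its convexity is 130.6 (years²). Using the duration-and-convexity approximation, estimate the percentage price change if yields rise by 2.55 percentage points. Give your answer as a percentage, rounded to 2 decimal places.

Duration effect: -D_mod·Δy = -11.084 × (+0.0255) = -0.282642
Convexity effect: ½·C·(Δy)² = 0.5 × 130.6 × (0.0255)² = +0.042461325
ΔP/P ≈ -0.282642 + 0.042461325 = -0.240180675
= -24.0180675%.

-24.02%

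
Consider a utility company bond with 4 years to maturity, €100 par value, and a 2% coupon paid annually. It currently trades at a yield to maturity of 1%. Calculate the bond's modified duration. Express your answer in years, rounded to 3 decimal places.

3.848 years

Periodic yield y = 0.01. First find Macaulay duration:
  t   CF        PV=CF/(1+0.01)^t    t·PV
  1         2.00         1.9802         1.9802
  2         2.00         1.9606         3.9212
  3         2.00         1.9412         5.8235
  4       102.00        98.0200       392.0800
  Σ                    103.9020       403.8049
P = 103.9020; Macaulay duration = 403.8049 / 103.9020 = 3.88640 years.
Modified duration = D_Mac / (1 + y) = 3.88640 / 1.01 = 3.84792 years.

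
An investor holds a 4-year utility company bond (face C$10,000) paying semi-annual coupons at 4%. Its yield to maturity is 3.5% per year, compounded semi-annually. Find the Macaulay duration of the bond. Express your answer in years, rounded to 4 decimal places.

Periodic yield y = 0.0175. Discount each cash flow and weight by its period:
  t   CF        PV=CF/(1+0.0175)^t    t·PV
  1       200.00       196.5602       196.5602
  2       200.00       193.1796       386.3591
  3       200.00       189.8571       569.5712
  4       200.00       186.5917       746.3668
  5       200.00       183.3825       916.9125
  6       200.00       180.2285     1,081.3711
  7       200.00       177.1288     1,239.9013
  8    10,200.00     8,878.1980    71,025.5844
  Σ                 10,185.1263    76,162.6265
Price P = Σ PV = 10,185.1263.
Macaulay duration = Σ(t·PV) / P = 76,162.6265 / 10,185.1263 = 7.47783 half-year periods.
In years: 7.47783 / 2 = 3.73891 years.

3.7389 years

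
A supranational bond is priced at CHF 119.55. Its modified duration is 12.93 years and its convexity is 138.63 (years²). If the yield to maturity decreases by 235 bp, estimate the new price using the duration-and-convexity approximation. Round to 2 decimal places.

Duration effect: -D_mod·Δy = -12.93 × (-0.0235) = +0.303855
Convexity effect: ½·C·(Δy)² = 0.5 × 138.63 × (-0.0235)² = +0.03827920875
ΔP/P ≈ +0.303855 + 0.03827920875 = +0.34213420875
New price ≈ 119.55 × (1 + 0.34213420875) = 160.4521446560625.

CHF 160.45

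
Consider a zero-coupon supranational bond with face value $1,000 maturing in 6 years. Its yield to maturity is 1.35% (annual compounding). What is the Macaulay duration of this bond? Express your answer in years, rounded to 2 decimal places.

A zero-coupon bond has a single cash flow at maturity, so its Macaulay duration equals its maturity: 6 years.

6.00 years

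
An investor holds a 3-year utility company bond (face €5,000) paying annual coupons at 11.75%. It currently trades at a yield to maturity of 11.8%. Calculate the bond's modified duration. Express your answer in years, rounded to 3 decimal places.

Periodic yield y = 0.118. First find Macaulay duration:
  t   CF        PV=CF/(1+0.118)^t    t·PV
  1       587.50       525.4919       525.4919
  2       587.50       470.0286       940.0572
  3     5,587.50     3,998.4542    11,995.3626
  Σ                  4,993.9747    13,460.9117
P = 4,993.9747; Macaulay duration = 13,460.9117 / 4,993.9747 = 2.69543 years.
Modified duration = D_Mac / (1 + y) = 2.69543 / 1.118 = 2.41094 years.

2.411 years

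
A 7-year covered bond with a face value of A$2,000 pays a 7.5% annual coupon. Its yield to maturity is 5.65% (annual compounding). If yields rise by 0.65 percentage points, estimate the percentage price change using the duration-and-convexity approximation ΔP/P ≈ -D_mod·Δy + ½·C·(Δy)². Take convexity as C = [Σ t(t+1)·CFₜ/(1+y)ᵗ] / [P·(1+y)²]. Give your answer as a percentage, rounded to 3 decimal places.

With y = 0.0565:
  t   CF        PV=CF/(1+0.0565)^t    t·PV        t(t+1)·PV
  1       150.00       141.9782       141.9782         283.9565
  2       150.00       134.3855       268.7709         806.3127
  3       150.00       127.1987       381.5962       1,526.3847
  4       150.00       120.3963       481.5853       2,407.9266
  5       150.00       113.9577       569.7886       3,418.7316
  6       150.00       107.8634       647.1806       4,530.2643
  7     2,150.00     1,463.3626    10,243.5382      81,948.3054
  Σ                  2,209.1425    12,734.4380      94,921.8818
P = 2,209.1425; D_Mac = 5.76443 yrs; D_mod = 5.45615 yrs; C = 38.49494.
Duration effect: -5.45615 × (+0.0065) = -0.035465
Convexity effect: 0.5 × 38.49494 × (0.0065)² = +0.0008132
ΔP/P ≈ -0.035465 + 0.0008132 = -0.034652 = -3.4652%.

-3.465%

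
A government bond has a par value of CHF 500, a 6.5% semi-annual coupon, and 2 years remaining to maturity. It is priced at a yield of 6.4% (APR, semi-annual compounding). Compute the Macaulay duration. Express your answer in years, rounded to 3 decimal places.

Periodic yield y = 0.032. Discount each cash flow and weight by its period:
  t   CF        PV=CF/(1+0.032)^t    t·PV
  1        16.25        15.7461        15.7461
  2        16.25        15.2579        30.5157
  3        16.25        14.7848        44.3543
  4       516.25       455.1361     1,820.5444
  Σ                    500.9248     1,911.1605
Price P = Σ PV = 500.9248.
Macaulay duration = Σ(t·PV) / P = 1,911.1605 / 500.9248 = 3.81526 half-year periods.
In years: 3.81526 / 2 = 1.90763 years.

1.908 years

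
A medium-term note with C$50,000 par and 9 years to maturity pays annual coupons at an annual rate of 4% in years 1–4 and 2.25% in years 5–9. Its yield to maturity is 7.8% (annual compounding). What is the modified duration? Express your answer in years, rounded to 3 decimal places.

7.012 years

Periodic yield y = 0.078. First find Macaulay duration:
  t   CF        PV=CF/(1+0.078)^t    t·PV
  1     2,000.00     1,855.2876     1,855.2876
  2     2,000.00     1,721.0460     3,442.0920
  3     2,000.00     1,596.5176     4,789.5528
  4     2,000.00     1,480.9996     5,923.9986
  5     1,125.00       772.7851     3,863.9253
  6     1,125.00       716.8693     4,301.2156
  7     1,125.00       664.9993     4,654.9952
  8     1,125.00       616.8825     4,935.0598
  9    51,125.00    26,005.4560   234,049.1040
  Σ                 35,430.8429   267,815.2308
P = 35,430.8429; Macaulay duration = 267,815.2308 / 35,430.8429 = 7.55882 years.
Modified duration = D_Mac / (1 + y) = 7.55882 / 1.078 = 7.01189 years.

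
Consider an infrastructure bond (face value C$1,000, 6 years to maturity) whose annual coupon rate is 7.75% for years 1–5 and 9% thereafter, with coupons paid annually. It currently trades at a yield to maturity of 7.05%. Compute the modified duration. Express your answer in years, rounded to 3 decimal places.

Periodic yield y = 0.0705. First find Macaulay duration:
  t   CF        PV=CF/(1+0.0705)^t    t·PV
  1        77.50        72.3961        72.3961
  2        77.50        67.6283       135.2566
  3        77.50        63.1745       189.5234
  4        77.50        59.0140       236.0560
  5        77.50        55.1275       275.6375
  6     1,090.00       724.2800     4,345.6798
  Σ                  1,041.6203     5,254.5493
P = 1,041.6203; Macaulay duration = 5,254.5493 / 1,041.6203 = 5.04459 years.
Modified duration = D_Mac / (1 + y) = 5.04459 / 1.0705 = 4.71237 years.

4.712 years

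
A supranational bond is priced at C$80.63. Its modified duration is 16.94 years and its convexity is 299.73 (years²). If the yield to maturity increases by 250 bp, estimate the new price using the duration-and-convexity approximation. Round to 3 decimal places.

Duration effect: -D_mod·Δy = -16.94 × (+0.025) = -0.423500
Convexity effect: ½·C·(Δy)² = 0.5 × 299.73 × (0.025)² = +0.093665625
ΔP/P ≈ -0.423500 + 0.093665625 = -0.329834375
New price ≈ 80.63 × (1 - 0.329834375) = 54.03545434375.

C$54.035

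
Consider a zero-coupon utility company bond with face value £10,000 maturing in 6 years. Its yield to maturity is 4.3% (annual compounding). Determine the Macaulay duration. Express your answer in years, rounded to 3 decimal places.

6.000 years

A zero-coupon bond has a single cash flow at maturity, so its Macaulay duration equals its maturity: 6 years.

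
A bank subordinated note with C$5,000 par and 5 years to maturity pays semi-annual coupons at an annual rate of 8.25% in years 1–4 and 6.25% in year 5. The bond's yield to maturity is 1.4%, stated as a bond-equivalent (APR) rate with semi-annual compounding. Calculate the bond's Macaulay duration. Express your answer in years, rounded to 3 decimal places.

4.313 years

Periodic yield y = 0.007. Discount each cash flow and weight by its period:
  t   CF        PV=CF/(1+0.007)^t    t·PV
  1       206.25       204.8163       204.8163
  2       206.25       203.3925       406.7851
  3       206.25       201.9787       605.9361
  4       206.25       200.5747       802.2987
  5       206.25       199.1804       995.9020
  6       206.25       197.7958     1,186.7750
  7       206.25       196.4209     1,374.9462
  8       206.25       195.0555     1,560.4440
  9       156.25       146.7421     1,320.6791
  10    5,156.25     4,808.8282    48,088.2818
  Σ                  6,554.7851    56,546.8642
Price P = Σ PV = 6,554.7851.
Macaulay duration = Σ(t·PV) / P = 56,546.8642 / 6,554.7851 = 8.62681 half-year periods.
In years: 8.62681 / 2 = 4.31340 years.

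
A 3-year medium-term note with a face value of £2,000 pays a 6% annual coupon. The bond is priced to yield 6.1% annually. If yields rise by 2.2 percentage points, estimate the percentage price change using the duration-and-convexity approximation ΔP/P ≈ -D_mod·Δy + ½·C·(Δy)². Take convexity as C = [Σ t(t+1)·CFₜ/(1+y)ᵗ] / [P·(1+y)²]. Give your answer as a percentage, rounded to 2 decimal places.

-5.64%

With y = 0.061:
  t   CF        PV=CF/(1+0.061)^t    t·PV        t(t+1)·PV
  1       120.00       113.1008       113.1008         226.2017
  2       120.00       106.5983       213.1967         639.5901
  3     2,120.00     1,774.9647     5,324.8940      21,299.5759
  Σ                  1,994.6639     5,651.1915      22,165.3676
P = 1,994.6639; D_Mac = 2.83315 yrs; D_mod = 2.67027 yrs; C = 9.87130.
Duration effect: -2.67027 × (+0.022) = -0.058746
Convexity effect: 0.5 × 9.87130 × (0.022)² = +0.0023889
ΔP/P ≈ -0.058746 + 0.0023889 = -0.056357 = -5.6357%.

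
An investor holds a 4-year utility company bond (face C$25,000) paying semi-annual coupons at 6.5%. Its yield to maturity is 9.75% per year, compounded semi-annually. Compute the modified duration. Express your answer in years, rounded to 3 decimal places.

3.392 years

Periodic yield y = 0.04875. First find Macaulay duration:
  t   CF        PV=CF/(1+0.04875)^t    t·PV
  1       812.50       774.7318       774.7318
  2       812.50       738.7193     1,477.4385
  3       812.50       704.3807     2,113.1421
  4       812.50       671.6383     2,686.5533
  5       812.50       640.4180     3,202.0898
  6       812.50       610.6488     3,663.8930
  7       812.50       582.2635     4,075.8444
  8    25,812.50    17,638.2006   141,105.6050
  Σ                 22,361.0010   159,099.2979
P = 22,361.0010; Macaulay duration = 159,099.2979 / 22,361.0010 = 7.11503 half-year periods = 3.55752 years.
Modified duration = D_Mac / (1 + y) = 3.55752 / 1.04875 = 3.39215 years.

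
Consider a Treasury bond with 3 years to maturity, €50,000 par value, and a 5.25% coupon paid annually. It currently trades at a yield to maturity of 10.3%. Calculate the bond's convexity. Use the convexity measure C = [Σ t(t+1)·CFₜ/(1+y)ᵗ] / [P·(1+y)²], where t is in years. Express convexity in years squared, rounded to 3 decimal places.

With y = 0.103:
  t   CF        PV=CF/(1+0.103)^t    t·PV        t(t+1)·PV
  1     2,625.00     2,379.8731     2,379.8731       4,759.7461
  2     2,625.00     2,157.6365     4,315.2730      12,945.8191
  3    52,625.00    39,216.2057   117,648.6170     470,594.4680
  Σ                 43,753.7153   124,343.7631     488,300.0332
P = 43,753.7153.
Convexity = Σ t(t+1)·PV / [P·(1+y)²] = 488,300.0332 / (43,753.7153 × 1.216609) = 9.17320.

9.173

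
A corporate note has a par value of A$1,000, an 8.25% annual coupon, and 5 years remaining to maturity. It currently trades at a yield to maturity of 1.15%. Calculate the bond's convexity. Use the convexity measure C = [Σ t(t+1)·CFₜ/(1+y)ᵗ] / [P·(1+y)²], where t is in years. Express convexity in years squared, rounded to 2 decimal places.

24.63

With y = 0.0115:
  t   CF        PV=CF/(1+0.0115)^t    t·PV        t(t+1)·PV
  1        82.50        81.5620        81.5620         163.1241
  2        82.50        80.6347       161.2695         483.8084
  3        82.50        79.7180       239.1539         956.6158
  4        82.50        78.8116       315.2466       1,576.2329
  5     1,082.50     1,022.3473     5,111.7367      30,670.4201
  Σ                  1,343.0737     5,908.9687      33,850.2013
P = 1,343.0737.
Convexity = Σ t(t+1)·PV / [P·(1+y)²] = 33,850.2013 / (1,343.0737 × 1.023132) = 24.63370.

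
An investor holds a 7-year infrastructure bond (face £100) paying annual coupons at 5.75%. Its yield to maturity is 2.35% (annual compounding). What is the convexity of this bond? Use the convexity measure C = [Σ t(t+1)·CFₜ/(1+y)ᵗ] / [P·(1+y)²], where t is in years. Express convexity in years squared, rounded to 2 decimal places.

44.00

With y = 0.0235:
  t   CF        PV=CF/(1+0.0235)^t    t·PV        t(t+1)·PV
  1         5.75         5.6180         5.6180          11.2360
  2         5.75         5.4890        10.9780          32.9339
  3         5.75         5.3630        16.0889          64.3555
  4         5.75         5.2398        20.9593         104.7964
  5         5.75         5.1195        25.5976         153.5854
  6         5.75         5.0020        30.0118         210.0826
  7       105.75        89.8805       629.1635       5,033.3076
  Σ                    121.7117       738.4169       5,610.2974
P = 121.7117.
Convexity = Σ t(t+1)·PV / [P·(1+y)²] = 5,610.2974 / (121.7117 × 1.047552) = 44.00255.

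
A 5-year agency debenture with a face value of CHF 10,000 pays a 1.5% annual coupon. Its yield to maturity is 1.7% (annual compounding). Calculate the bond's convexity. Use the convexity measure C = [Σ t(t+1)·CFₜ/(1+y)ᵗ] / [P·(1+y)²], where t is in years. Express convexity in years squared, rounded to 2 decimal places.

With y = 0.017:
  t   CF        PV=CF/(1+0.017)^t    t·PV        t(t+1)·PV
  1       150.00       147.4926       147.4926         294.9853
  2       150.00       145.0272       290.0543         870.1630
  3       150.00       142.6029       427.8087       1,711.2350
  4       150.00       140.2192       560.8768       2,804.3838
  5    10,150.00     9,329.5625    46,647.8124     279,886.8745
  Σ                  9,904.9044    48,074.0449     285,567.6414
P = 9,904.9044.
Convexity = Σ t(t+1)·PV / [P·(1+y)²] = 285,567.6414 / (9,904.9044 × 1.034289) = 27.87512.

27.88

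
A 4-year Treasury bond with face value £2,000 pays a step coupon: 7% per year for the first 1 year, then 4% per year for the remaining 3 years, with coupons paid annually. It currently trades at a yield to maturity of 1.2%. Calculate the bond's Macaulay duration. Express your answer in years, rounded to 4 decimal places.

3.7152 years

Periodic yield y = 0.012. Discount each cash flow and weight by its year:
  t   CF        PV=CF/(1+0.012)^t    t·PV
  1       140.00       138.3399       138.3399
  2        80.00        78.1140       156.2280
  3        80.00        77.1878       231.5633
  4     2,080.00     1,983.0848     7,932.3392
  Σ                  2,276.7265     8,458.4704
Price P = Σ PV = 2,276.7265.
Macaulay duration = Σ(t·PV) / P = 8,458.4704 / 2,276.7265 = 3.71519 years.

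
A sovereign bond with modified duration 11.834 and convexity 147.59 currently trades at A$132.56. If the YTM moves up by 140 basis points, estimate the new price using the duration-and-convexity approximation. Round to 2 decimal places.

Duration effect: -D_mod·Δy = -11.834 × (+0.014) = -0.165676
Convexity effect: ½·C·(Δy)² = 0.5 × 147.59 × (0.014)² = +0.01446382
ΔP/P ≈ -0.165676 + 0.01446382 = -0.15121218
New price ≈ 132.56 × (1 - 0.15121218) = 112.5153134192.

A$112.52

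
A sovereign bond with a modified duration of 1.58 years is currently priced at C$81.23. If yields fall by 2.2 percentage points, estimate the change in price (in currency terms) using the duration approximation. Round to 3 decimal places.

+C$2.824

Duration approximation: ΔP/P ≈ -D_mod · Δy = -1.58 × (-0.022) = +0.034760.
ΔP ≈ 81.23 × (+0.034760) = +2.8235548.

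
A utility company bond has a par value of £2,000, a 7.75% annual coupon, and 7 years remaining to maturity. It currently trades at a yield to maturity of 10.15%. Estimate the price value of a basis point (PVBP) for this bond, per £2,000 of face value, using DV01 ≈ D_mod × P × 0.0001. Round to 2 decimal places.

Periodic yield y = 0.1015.
  t   CF        PV=CF/(1+0.1015)^t    t·PV
  1       155.00       140.7172       140.7172
  2       155.00       127.7505       255.5011
  3       155.00       115.9787       347.9361
  4       155.00       105.2916       421.1664
  5       155.00        95.5893       477.9464
  6       155.00        86.7810       520.6860
  7     2,155.00     1,095.3572     7,667.5003
  Σ                  1,767.4655     9,831.4535
P = 1,767.4655; D_Mac = 5.56246 yrs; D_mod = 5.04989 yrs.
DV01 ≈ 5.04989 × 1,767.4655 × 0.0001 = 0.892551.

£0.89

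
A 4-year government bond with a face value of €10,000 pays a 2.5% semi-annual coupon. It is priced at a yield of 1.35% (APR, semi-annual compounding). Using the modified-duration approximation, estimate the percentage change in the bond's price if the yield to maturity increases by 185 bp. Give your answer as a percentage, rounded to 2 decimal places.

Periodic yield y = 0.00675. Modified duration first:
  t   CF        PV=CF/(1+0.00675)^t    t·PV
  1       125.00       124.1619       124.1619
  2       125.00       123.3294       246.6589
  3       125.00       122.5025       367.5076
  4       125.00       121.6812       486.7248
  5       125.00       120.8654       604.3268
  6       125.00       120.0550       720.3299
  7       125.00       119.2500       834.7503
  8    10,125.00     9,594.4907    76,755.9255
  Σ                 10,446.3361    80,140.3856
P = 10,446.3361; D_Mac = 7.67163 half-year periods = 3.83581 yrs; D_mod = 3.83581/(1+0.00675) = 3.81009 yrs.
ΔP/P ≈ -D_mod · Δy = -3.81009 × (+0.0185) = -0.070487 = -7.0487%.

-7.05%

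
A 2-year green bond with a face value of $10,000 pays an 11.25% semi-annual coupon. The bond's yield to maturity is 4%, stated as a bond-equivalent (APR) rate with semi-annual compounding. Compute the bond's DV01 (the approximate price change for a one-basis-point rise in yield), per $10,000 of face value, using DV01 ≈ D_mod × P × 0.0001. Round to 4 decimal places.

Periodic yield y = 0.02.
  t   CF        PV=CF/(1+0.02)^t    t·PV
  1       562.50       551.4706       551.4706
  2       562.50       540.6574     1,081.3149
  3       562.50       530.0563     1,590.1689
  4    10,562.50     9,758.1173    39,032.4692
  Σ                 11,380.3017    42,255.4237
P = 11,380.3017; D_Mac = 3.71303 half-year periods = 1.85652 yrs; D_mod = 1.82011 yrs.
DV01 ≈ 1.82011 × 11,380.3017 × 0.0001 = 2.071344.

$2.0713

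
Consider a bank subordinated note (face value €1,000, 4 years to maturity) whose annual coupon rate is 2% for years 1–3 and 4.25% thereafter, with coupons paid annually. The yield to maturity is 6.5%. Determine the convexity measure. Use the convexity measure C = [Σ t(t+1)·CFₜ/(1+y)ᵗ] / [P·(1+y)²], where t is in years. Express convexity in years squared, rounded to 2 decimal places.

With y = 0.065:
  t   CF        PV=CF/(1+0.065)^t    t·PV        t(t+1)·PV
  1        20.00        18.7793        18.7793          37.5587
  2        20.00        17.6332        35.2664         105.7991
  3        20.00        16.5570        49.6709         198.6838
  4     1,042.50       810.3593     3,241.4373      16,207.1864
  Σ                    863.3288     3,345.1539      16,549.2280
P = 863.3288.
Convexity = Σ t(t+1)·PV / [P·(1+y)²] = 16,549.2280 / (863.3288 × 1.134225) = 16.90061.

16.90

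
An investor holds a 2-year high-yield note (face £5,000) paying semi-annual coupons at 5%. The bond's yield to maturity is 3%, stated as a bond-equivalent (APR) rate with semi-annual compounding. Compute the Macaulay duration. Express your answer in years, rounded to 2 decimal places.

Periodic yield y = 0.015. Discount each cash flow and weight by its period:
  t   CF        PV=CF/(1+0.015)^t    t·PV
  1       125.00       123.1527       123.1527
  2       125.00       121.3327       242.6654
  3       125.00       119.5396       358.6189
  4     5,125.00     4,828.6942    19,314.7767
  Σ                  5,192.7192    20,039.2137
Price P = Σ PV = 5,192.7192.
Macaulay duration = Σ(t·PV) / P = 20,039.2137 / 5,192.7192 = 3.85910 half-year periods.
In years: 3.85910 / 2 = 1.92955 years.

1.93 years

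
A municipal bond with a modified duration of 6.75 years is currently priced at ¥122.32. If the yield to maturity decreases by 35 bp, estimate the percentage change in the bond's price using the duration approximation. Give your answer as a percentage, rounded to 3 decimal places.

Duration approximation: ΔP/P ≈ -D_mod · Δy = -6.75 × (-0.0035) = +0.023625.
As a percentage: +2.3625%.

+2.363%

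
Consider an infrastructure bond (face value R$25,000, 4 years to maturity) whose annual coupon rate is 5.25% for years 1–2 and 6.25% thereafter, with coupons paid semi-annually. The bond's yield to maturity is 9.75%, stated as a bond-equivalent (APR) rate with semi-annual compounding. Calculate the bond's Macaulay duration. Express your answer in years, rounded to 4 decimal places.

Periodic yield y = 0.04875. Discount each cash flow and weight by its period:
  t   CF        PV=CF/(1+0.04875)^t    t·PV
  1       656.25       625.7449       625.7449
  2       656.25       596.6579     1,193.3157
  3       656.25       568.9229     1,706.7686
  4       656.25       542.4771     2,169.9085
  5       781.25       615.7865     3,078.9325
  6       781.25       587.1623     3,522.9740
  7       781.25       559.8687     3,919.0811
  8    25,781.25    17,616.8469   140,934.7750
  Σ                 21,713.4672   157,151.5004
Price P = Σ PV = 21,713.4672.
Macaulay duration = Σ(t·PV) / P = 157,151.5004 / 21,713.4672 = 7.23751 half-year periods.
In years: 7.23751 / 2 = 3.61876 years.

3.6188 years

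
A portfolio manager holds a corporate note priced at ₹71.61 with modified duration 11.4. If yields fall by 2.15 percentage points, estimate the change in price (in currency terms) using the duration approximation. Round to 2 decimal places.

+₹17.55

Duration approximation: ΔP/P ≈ -D_mod · Δy = -11.4 × (-0.0215) = +0.245100.
ΔP ≈ 71.61 × (+0.245100) = +17.551611.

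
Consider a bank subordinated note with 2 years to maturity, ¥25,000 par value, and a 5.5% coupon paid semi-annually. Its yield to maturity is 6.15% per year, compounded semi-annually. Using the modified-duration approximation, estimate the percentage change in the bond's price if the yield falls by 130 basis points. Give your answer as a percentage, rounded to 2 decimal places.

+2.42%

Periodic yield y = 0.03075. Modified duration first:
  t   CF        PV=CF/(1+0.03075)^t    t·PV
  1       687.50       666.9901       666.9901
  2       687.50       647.0920     1,294.1840
  3       687.50       627.7875     1,883.3625
  4    25,687.50    22,756.6571    91,026.6284
  Σ                 24,698.5266    94,871.1649
P = 24,698.5266; D_Mac = 3.84117 half-year periods = 1.92058 yrs; D_mod = 1.92058/(1+0.03075) = 1.86329 yrs.
ΔP/P ≈ -D_mod · Δy = -1.86329 × (-0.013) = +0.024223 = +2.4223%.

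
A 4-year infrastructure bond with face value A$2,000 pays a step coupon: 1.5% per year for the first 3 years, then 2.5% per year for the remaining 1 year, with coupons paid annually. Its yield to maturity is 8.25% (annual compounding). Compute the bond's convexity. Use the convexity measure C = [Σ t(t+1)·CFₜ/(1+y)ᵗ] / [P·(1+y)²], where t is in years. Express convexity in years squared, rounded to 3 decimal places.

With y = 0.0825:
  t   CF        PV=CF/(1+0.0825)^t    t·PV        t(t+1)·PV
  1        30.00        27.7136        27.7136          55.4273
  2        30.00        25.6015        51.2030         153.6090
  3        30.00        23.6503        70.9510         283.8042
  4     2,050.00     1,492.9396     5,971.7584      29,858.7922
  Σ                  1,569.9051     6,121.6261      30,351.6327
P = 1,569.9051.
Convexity = Σ t(t+1)·PV / [P·(1+y)²] = 30,351.6327 / (1,569.9051 × 1.171806) = 16.49882.

16.499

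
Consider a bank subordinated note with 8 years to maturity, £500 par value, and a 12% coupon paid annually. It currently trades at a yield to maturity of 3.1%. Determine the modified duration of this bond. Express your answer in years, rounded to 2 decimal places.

5.92 years

Periodic yield y = 0.031. First find Macaulay duration:
  t   CF        PV=CF/(1+0.031)^t    t·PV
  1        60.00        58.1959        58.1959
  2        60.00        56.4461       112.8922
  3        60.00        54.7489       164.2466
  4        60.00        53.1027       212.4108
  5        60.00        51.5060       257.5301
  6        60.00        49.9573       299.7440
  7        60.00        48.4552       339.1866
  8       560.00       438.6506     3,509.2046
  Σ                    811.0627     4,953.4108
P = 811.0627; Macaulay duration = 4,953.4108 / 811.0627 = 6.10731 years.
Modified duration = D_Mac / (1 + y) = 6.10731 / 1.031 = 5.92368 years.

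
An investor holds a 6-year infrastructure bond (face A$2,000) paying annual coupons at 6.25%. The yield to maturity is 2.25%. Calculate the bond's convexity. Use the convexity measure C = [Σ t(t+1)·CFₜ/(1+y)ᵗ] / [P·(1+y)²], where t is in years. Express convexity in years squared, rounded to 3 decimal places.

33.692

With y = 0.0225:
  t   CF        PV=CF/(1+0.0225)^t    t·PV        t(t+1)·PV
  1       125.00       122.2494       122.2494         244.4988
  2       125.00       119.5593       239.1186         717.3558
  3       125.00       116.9284       350.7852       1,403.1410
  4       125.00       114.3554       457.4217       2,287.1084
  5       125.00       111.8390       559.1952       3,355.1712
  6     2,125.00     1,859.4266    11,156.5595      78,095.9163
  Σ                  2,444.3581    12,885.3296      86,103.1914
P = 2,444.3581.
Convexity = Σ t(t+1)·PV / [P·(1+y)²] = 86,103.1914 / (2,444.3581 × 1.045506) = 33.69208.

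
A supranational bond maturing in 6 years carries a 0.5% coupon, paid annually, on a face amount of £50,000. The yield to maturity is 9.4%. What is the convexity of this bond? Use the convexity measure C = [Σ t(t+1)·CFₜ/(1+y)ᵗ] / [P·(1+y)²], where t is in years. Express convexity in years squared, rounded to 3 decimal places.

34.316

With y = 0.094:
  t   CF        PV=CF/(1+0.094)^t    t·PV        t(t+1)·PV
  1       250.00       228.5192       228.5192         457.0384
  2       250.00       208.8841       417.7682       1,253.3045
  3       250.00       190.9361       572.8083       2,291.2332
  4       250.00       174.5303       698.1210       3,490.6051
  5       250.00       159.5341       797.6703       4,786.0216
  6    50,250.00    29,311.1011   175,866.6069   1,231,066.2481
  Σ                 30,273.5048   178,581.4938   1,243,344.4509
P = 30,273.5048.
Convexity = Σ t(t+1)·PV / [P·(1+y)²] = 1,243,344.4509 / (30,273.5048 × 1.196836) = 34.31580.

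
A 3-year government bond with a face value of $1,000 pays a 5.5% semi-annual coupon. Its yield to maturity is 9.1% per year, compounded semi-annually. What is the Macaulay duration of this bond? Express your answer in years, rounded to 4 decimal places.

2.7948 years

Periodic yield y = 0.0455. Discount each cash flow and weight by its period:
  t   CF        PV=CF/(1+0.0455)^t    t·PV
  1        27.50        26.3032        26.3032
  2        27.50        25.1585        50.3170
  3        27.50        24.0636        72.1908
  4        27.50        23.0164        92.0654
  5        27.50        22.0147       110.0734
  6     1,027.50       786.7516     4,720.5093
  Σ                    907.3079     5,071.4591
Price P = Σ PV = 907.3079.
Macaulay duration = Σ(t·PV) / P = 5,071.4591 / 907.3079 = 5.58957 half-year periods.
In years: 5.58957 / 2 = 2.79478 years.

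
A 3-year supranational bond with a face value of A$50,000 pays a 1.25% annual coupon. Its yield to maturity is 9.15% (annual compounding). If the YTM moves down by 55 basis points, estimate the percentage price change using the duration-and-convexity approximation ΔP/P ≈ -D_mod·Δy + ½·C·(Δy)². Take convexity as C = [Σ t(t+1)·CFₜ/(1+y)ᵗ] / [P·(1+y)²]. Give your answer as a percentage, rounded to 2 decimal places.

With y = 0.0915:
  t   CF        PV=CF/(1+0.0915)^t    t·PV        t(t+1)·PV
  1       625.00       572.6065       572.6065       1,145.2130
  2       625.00       524.6051     1,049.2103       3,147.6308
  3    50,625.00    38,930.8437   116,792.5312     467,170.1248
  Σ                 40,028.0554   118,414.3480     471,462.9686
P = 40,028.0554; D_Mac = 2.95828 yrs; D_mod = 2.71029 yrs; C = 9.88634.
Duration effect: -2.71029 × (-0.0055) = +0.014907
Convexity effect: 0.5 × 9.88634 × (-0.0055)² = +0.0001495
ΔP/P ≈ +0.014907 + 0.0001495 = +0.015056 = +1.5056%.

+1.51%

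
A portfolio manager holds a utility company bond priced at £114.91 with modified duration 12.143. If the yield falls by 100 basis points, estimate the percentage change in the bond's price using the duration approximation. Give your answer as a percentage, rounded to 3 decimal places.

+12.143%

Duration approximation: ΔP/P ≈ -D_mod · Δy = -12.143 × (-0.01) = +0.121430.
As a percentage: +12.1430%.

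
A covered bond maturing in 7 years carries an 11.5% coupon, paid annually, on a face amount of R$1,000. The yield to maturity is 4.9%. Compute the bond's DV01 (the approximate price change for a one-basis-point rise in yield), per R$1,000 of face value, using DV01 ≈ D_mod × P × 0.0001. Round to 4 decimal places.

Periodic yield y = 0.049.
  t   CF        PV=CF/(1+0.049)^t    t·PV
  1       115.00       109.6282       109.6282
  2       115.00       104.5074       209.0147
  3       115.00        99.6257       298.8771
  4       115.00        94.9721       379.8883
  5       115.00        90.5358       452.6791
  6       115.00        86.3068       517.8407
  7     1,115.00       797.7126     5,583.9882
  Σ                  1,383.2885     7,551.9162
P = 1,383.2885; D_Mac = 5.45939 yrs; D_mod = 5.20438 yrs.
DV01 ≈ 5.20438 × 1,383.2885 × 0.0001 = 0.719916.

R$0.7199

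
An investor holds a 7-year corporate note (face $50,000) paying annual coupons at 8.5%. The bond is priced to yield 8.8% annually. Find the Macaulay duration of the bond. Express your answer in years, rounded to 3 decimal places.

Periodic yield y = 0.088. Discount each cash flow and weight by its year:
  t   CF        PV=CF/(1+0.088)^t    t·PV
  1     4,250.00     3,906.2500     3,906.2500
  2     4,250.00     3,590.3033     7,180.6066
  3     4,250.00     3,299.9111     9,899.7334
  4     4,250.00     3,033.0066    12,132.0262
  5     4,250.00     2,787.6898    13,938.4492
  6     4,250.00     2,562.2149    15,373.2896
  7    54,250.00    30,060.5883   210,424.1178
  Σ                 49,239.9640   272,854.4728
Price P = Σ PV = 49,239.9640.
Macaulay duration = Σ(t·PV) / P = 272,854.4728 / 49,239.9640 = 5.54132 years.

5.541 years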